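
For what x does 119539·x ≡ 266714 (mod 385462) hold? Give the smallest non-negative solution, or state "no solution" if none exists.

32938

First find gcd(119539, 385462):
385462 = 3*119539 + 26845
119539 = 4*26845 + 12159
26845 = 2*12159 + 2527
12159 = 4*2527 + 2051
2527 = 1*2051 + 476
2051 = 4*476 + 147
476 = 3*147 + 35
147 = 4*35 + 7
35 = 5*7 + 0
gcd = 7 and 7 | 266714, so solutions exist. Divide through by 7: 17077x ≡ 38102 (mod 55066).
Now find 17077⁻¹ mod 55066:
55066 = 3·17077 + 3835
17077 = 4·3835 + 1737
3835 = 2·1737 + 361
1737 = 4·361 + 293
361 = 1·293 + 68
293 = 4·68 + 21
68 = 3·21 + 5
21 = 4·5 + 1
5 = 5·1 + 0
Back-substitute:
1 = 21 − 4·5
1 = −4·68 + 13·21
1 = 13·293 − 56·68
1 = −56·361 + 69·293
1 = 69·1737 − 332·361
1 = −332·3835 + 733·1737
1 = 733·17077 − 3264·3835
1 = −3264·55066 + 10525·17077
So 17077⁻¹ ≡ 10525 (mod 55066).
Then x ≡ 10525·38102 ≡ 32938 (mod 55066); the smallest non-negative solution is x = 32938.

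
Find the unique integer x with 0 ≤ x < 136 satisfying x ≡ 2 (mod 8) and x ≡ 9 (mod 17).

Write x = 2 + 8·k. Then 8·k ≡ 9 − 2 ≡ 7 (mod 17).
Need 8⁻¹ mod 17. Extended Euclid on (17, 8):
17 = 2*8 + 1
8 = 8*1 + 0
Back-substitute:
1 = 17 − 2·8
8⁻¹ ≡ 15 (mod 17), so k ≡ 15·7 ≡ 3 (mod 17).
x = 2 + 8·3 = 26.

26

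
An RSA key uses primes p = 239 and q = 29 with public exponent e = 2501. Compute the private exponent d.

3749

φ(n) = (p−1)(q−1) = 238·28 = 6664.
Need d with 2501·d ≡ 1 (mod 6664). Apply the extended Euclidean algorithm:
6664 = 2·2501 + 1662
2501 = 1·1662 + 839
1662 = 1·839 + 823
839 = 1·823 + 16
823 = 51·16 + 7
16 = 2·7 + 2
7 = 3·2 + 1
2 = 2·1 + 0
Back-substitute:
1 = 7 − 3·2
1 = −3·16 + 7·7
1 = 7·823 − 360·16
1 = −360·839 + 367·823
1 = 367·1662 − 727·839
1 = −727·2501 + 1094·1662
1 = 1094·6664 − 2915·2501
So 2501·(-2915) ≡ 1 (mod 6664), hence d ≡ -2915 ≡ 3749 (mod 6664).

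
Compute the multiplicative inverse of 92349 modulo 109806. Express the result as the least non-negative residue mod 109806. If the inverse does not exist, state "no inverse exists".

Compute gcd(92349, 109806):
109806 = 1*92349 + 17457
92349 = 5*17457 + 5064
17457 = 3*5064 + 2265
5064 = 2*2265 + 534
2265 = 4*534 + 129
534 = 4*129 + 18
129 = 7*18 + 3
18 = 6*3 + 0
gcd(92349, 109806) = 3 ≠ 1, so 92349 has no multiplicative inverse modulo 109806.

no inverse exists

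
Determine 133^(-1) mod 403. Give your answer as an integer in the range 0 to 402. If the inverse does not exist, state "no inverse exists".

100

Apply the Euclidean algorithm to 403 and 133:
403 = 3·133 + 4
133 = 33·4 + 1
4 = 4·1 + 0
Since gcd(133, 403) = 1, back-substitute to write 1 as a combination:
1 = 133 − 33·4
1 = −33·403 + 100·133
So 133·100 ≡ 1 (mod 403).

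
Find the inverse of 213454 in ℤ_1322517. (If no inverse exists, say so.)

160564

gcd(1322517, 213454) by repeated division:
1322517 = 6×213454 + 41793
213454 = 5×41793 + 4489
41793 = 9×4489 + 1392
4489 = 3×1392 + 313
1392 = 4×313 + 140
313 = 2×140 + 33
140 = 4×33 + 8
33 = 4×8 + 1
8 = 8×1 + 0
Since gcd(213454, 1322517) = 1, back-substitute to write 1 as a combination:
1 = 33 − 4·8
1 = −4·140 + 17·33
1 = 17·313 − 38·140
1 = −38·1392 + 169·313
1 = 169·4489 − 545·1392
1 = −545·41793 + 5074·4489
1 = 5074·213454 − 25915·41793
1 = −25915·1322517 + 160564·213454
So 213454·160564 ≡ 1 (mod 1322517).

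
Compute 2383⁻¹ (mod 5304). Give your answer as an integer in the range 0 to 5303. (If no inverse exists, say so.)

gcd(5304, 2383) by repeated division:
5304 = 2*2383 + 538
2383 = 4*538 + 231
538 = 2*231 + 76
231 = 3*76 + 3
76 = 25*3 + 1
3 = 3*1 + 0
gcd = 1, so the inverse exists. Back-substitute:
1 = 76 − 25·3
1 = −25·231 + 76·76
1 = 76·538 − 177·231
1 = −177·2383 + 784·538
1 = 784·5304 − 1745·2383
So 2383·(-1745) ≡ 1 (mod 5304), and -1745 ≡ 3559 (mod 5304).

3559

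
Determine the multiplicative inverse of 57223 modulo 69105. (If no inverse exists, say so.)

gcd(69105, 57223) by repeated division:
69105 = 1×57223 + 11882
57223 = 4×11882 + 9695
11882 = 1×9695 + 2187
9695 = 4×2187 + 947
2187 = 2×947 + 293
947 = 3×293 + 68
293 = 4×68 + 21
68 = 3×21 + 5
21 = 4×5 + 1
5 = 5×1 + 0
The gcd is 1. Working backward:
1 = 21 − 4·5
1 = −4·68 + 13·21
1 = 13·293 − 56·68
1 = −56·947 + 181·293
1 = 181·2187 − 418·947
1 = −418·9695 + 1853·2187
1 = 1853·11882 − 2271·9695
1 = −2271·57223 + 10937·11882
1 = 10937·69105 − 13208·57223
So 57223·(-13208) ≡ 1 (mod 69105), and -13208 ≡ 55897 (mod 69105).

55897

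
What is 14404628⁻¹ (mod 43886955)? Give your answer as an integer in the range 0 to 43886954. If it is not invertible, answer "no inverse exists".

no inverse exists

Euclidean algorithm on 43886955, 14404628:
43886955 = 3*14404628 + 673071
14404628 = 21*673071 + 270137
673071 = 2*270137 + 132797
270137 = 2*132797 + 4543
132797 = 29*4543 + 1050
4543 = 4*1050 + 343
1050 = 3*343 + 21
343 = 16*21 + 7
21 = 3*7 + 0
Since gcd = 7 > 1, 14404628 is not a unit mod 43886955.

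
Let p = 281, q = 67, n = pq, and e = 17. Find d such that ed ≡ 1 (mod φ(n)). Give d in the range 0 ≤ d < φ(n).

17393

φ(n) = (p−1)(q−1) = 280·66 = 18480.
Need d with 17·d ≡ 1 (mod 18480). Apply the extended Euclidean algorithm:
18480 = 1087·17 + 1
17 = 17·1 + 0
Back-substitute:
1 = 18480 − 1087·17
So 17·(-1087) ≡ 1 (mod 18480), hence d ≡ -1087 ≡ 17393 (mod 18480).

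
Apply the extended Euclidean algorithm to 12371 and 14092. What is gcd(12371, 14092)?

1

Euclidean algorithm:
14092 = 1×12371 + 1721
12371 = 7×1721 + 324
1721 = 5×324 + 101
324 = 3×101 + 21
101 = 4×21 + 17
21 = 1×17 + 4
17 = 4×4 + 1
4 = 4×1 + 0
gcd(12371, 14092) = 1.
Back-substituting:
1 = 17 − 4·4
1 = −4·21 + 5·17
1 = 5·101 − 24·21
1 = −24·324 + 77·101
1 = 77·1721 − 409·324
1 = −409·12371 + 2940·1721
1 = 2940·14092 − 3349·12371
So 1 = (2940)·14092 + (-3349)·12371.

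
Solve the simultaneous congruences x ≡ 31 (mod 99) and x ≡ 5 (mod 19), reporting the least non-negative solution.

328

Write x = 31 + 99·k. Then 99·k ≡ 5 − 31 ≡ 12 (mod 19).
Need 99⁻¹ mod 19. Extended Euclid on (19, 4):
19 = 4×4 + 3
4 = 1×3 + 1
3 = 3×1 + 0
Back-substitute:
1 = 4 − 3
1 = −19 + 5·4
99⁻¹ ≡ 5 (mod 19), so k ≡ 5·12 ≡ 3 (mod 19).
x = 31 + 99·3 = 328.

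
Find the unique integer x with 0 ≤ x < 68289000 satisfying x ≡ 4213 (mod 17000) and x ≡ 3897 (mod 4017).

Write x = 4213 + 17000·k. Then 17000·k ≡ 3897 − 4213 ≡ 3701 (mod 4017).
Need 17000⁻¹ mod 4017. Extended Euclid on (4017, 932):
4017 = 4×932 + 289
932 = 3×289 + 65
289 = 4×65 + 29
65 = 2×29 + 7
29 = 4×7 + 1
7 = 7×1 + 0
Back-substitute:
1 = 29 − 4·7
1 = −4·65 + 9·29
1 = 9·289 − 40·65
1 = −40·932 + 129·289
1 = 129·4017 − 556·932
17000⁻¹ ≡ 3461 (mod 4017), so k ≡ 3461·3701 ≡ 2965 (mod 4017).
x = 4213 + 17000·2965 = 50409213.

50409213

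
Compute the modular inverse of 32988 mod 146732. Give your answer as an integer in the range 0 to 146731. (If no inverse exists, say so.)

no inverse exists

Compute gcd(32988, 146732):
146732 = 4×32988 + 14780
32988 = 2×14780 + 3428
14780 = 4×3428 + 1068
3428 = 3×1068 + 224
1068 = 4×224 + 172
224 = 1×172 + 52
172 = 3×52 + 16
52 = 3×16 + 4
16 = 4×4 + 0
The gcd is 4, not 1, hence no inverse exists.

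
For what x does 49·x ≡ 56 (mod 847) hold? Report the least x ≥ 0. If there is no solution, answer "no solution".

53

First find gcd(49, 847):
847 = 17×49 + 14
49 = 3×14 + 7
14 = 2×7 + 0
gcd = 7 and 7 | 56, so solutions exist. Divide through by 7: 7x ≡ 8 (mod 121).
Now find 7⁻¹ mod 121:
121 = 17*7 + 2
7 = 3*2 + 1
2 = 2*1 + 0
Back-substitute:
1 = 7 − 3·2
1 = −3·121 + 52·7
So 7⁻¹ ≡ 52 (mod 121).
Then x ≡ 52·8 ≡ 53 (mod 121); the smallest non-negative solution is x = 53.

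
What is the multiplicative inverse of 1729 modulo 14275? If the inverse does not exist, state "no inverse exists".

3319

gcd(14275, 1729) by repeated division:
14275 = 8×1729 + 443
1729 = 3×443 + 400
443 = 1×400 + 43
400 = 9×43 + 13
43 = 3×13 + 4
13 = 3×4 + 1
4 = 4×1 + 0
Since gcd(1729, 14275) = 1, back-substitute to write 1 as a combination:
1 = 13 − 3·4
1 = −3·43 + 10·13
1 = 10·400 − 93·43
1 = −93·443 + 103·400
1 = 103·1729 − 402·443
1 = −402·14275 + 3319·1729
So 1729·3319 ≡ 1 (mod 14275).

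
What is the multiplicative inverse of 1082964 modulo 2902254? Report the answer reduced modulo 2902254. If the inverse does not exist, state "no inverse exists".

no inverse exists

Compute gcd(1082964, 2902254):
2902254 = 2·1082964 + 736326
1082964 = 1·736326 + 346638
736326 = 2·346638 + 43050
346638 = 8·43050 + 2238
43050 = 19·2238 + 528
2238 = 4·528 + 126
528 = 4·126 + 24
126 = 5·24 + 6
24 = 4·6 + 0
gcd(1082964, 2902254) = 6 ≠ 1, so 1082964 has no multiplicative inverse modulo 2902254.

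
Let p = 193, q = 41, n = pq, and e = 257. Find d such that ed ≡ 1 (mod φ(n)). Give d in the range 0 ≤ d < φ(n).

1793

φ(n) = (p−1)(q−1) = 192·40 = 7680.
Need d with 257·d ≡ 1 (mod 7680). Apply the extended Euclidean algorithm:
7680 = 29*257 + 227
257 = 1*227 + 30
227 = 7*30 + 17
30 = 1*17 + 13
17 = 1*13 + 4
13 = 3*4 + 1
4 = 4*1 + 0
Back-substitute:
1 = 13 − 3·4
1 = −3·17 + 4·13
1 = 4·30 − 7·17
1 = −7·227 + 53·30
1 = 53·257 − 60·227
1 = −60·7680 + 1793·257
So 257·1793 ≡ 1 (mod 7680), hence d = 1793.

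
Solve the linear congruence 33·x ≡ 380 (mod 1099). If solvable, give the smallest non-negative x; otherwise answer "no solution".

944

First find gcd(33, 1099):
1099 = 33·33 + 10
33 = 3·10 + 3
10 = 3·3 + 1
3 = 3·1 + 0
gcd = 1, so a unique solution mod 1099 exists.
Back-substitute for the Bézout coefficients:
1 = 10 − 3·3
1 = −3·33 + 10·10
1 = 10·1099 − 333·33
So 33·(-333) ≡ 1 (mod 1099), giving 33⁻¹ ≡ 766.
x ≡ 33⁻¹·380 ≡ 766·380 ≡ 944 (mod 1099).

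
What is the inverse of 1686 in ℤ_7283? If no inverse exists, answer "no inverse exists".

1689

Apply the Euclidean algorithm to 7283 and 1686:
7283 = 4×1686 + 539
1686 = 3×539 + 69
539 = 7×69 + 56
69 = 1×56 + 13
56 = 4×13 + 4
13 = 3×4 + 1
4 = 4×1 + 0
gcd = 1, so the inverse exists. Back-substitute:
1 = 13 − 3·4
1 = −3·56 + 13·13
1 = 13·69 − 16·56
1 = −16·539 + 125·69
1 = 125·1686 − 391·539
1 = −391·7283 + 1689·1686
So 1686·1689 ≡ 1 (mod 7283).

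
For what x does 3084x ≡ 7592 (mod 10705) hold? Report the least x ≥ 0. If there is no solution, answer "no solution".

First find gcd(3084, 10705):
10705 = 3·3084 + 1453
3084 = 2·1453 + 178
1453 = 8·178 + 29
178 = 6·29 + 4
29 = 7·4 + 1
4 = 4·1 + 0
gcd = 1, so a unique solution mod 10705 exists.
Back-substitute for the Bézout coefficients:
1 = 29 − 7·4
1 = −7·178 + 43·29
1 = 43·1453 − 351·178
1 = −351·3084 + 745·1453
1 = 745·10705 − 2586·3084
So 3084·(-2586) ≡ 1 (mod 10705), giving 3084⁻¹ ≡ 8119.
x ≡ 3084⁻¹·7592 ≡ 8119·7592 ≡ 58 (mod 10705).

58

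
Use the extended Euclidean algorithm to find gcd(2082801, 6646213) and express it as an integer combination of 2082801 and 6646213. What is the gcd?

Euclidean algorithm:
6646213 = 3×2082801 + 397810
2082801 = 5×397810 + 93751
397810 = 4×93751 + 22806
93751 = 4×22806 + 2527
22806 = 9×2527 + 63
2527 = 40×63 + 7
63 = 9×7 + 0
gcd(2082801, 6646213) = 7.
Working backward:
7 = 2527 − 40·63
7 = −40·22806 + 361·2527
7 = 361·93751 − 1484·22806
7 = −1484·397810 + 6297·93751
7 = 6297·2082801 − 32969·397810
7 = −32969·6646213 + 105204·2082801
So 7 = (-32969)·6646213 + (105204)·2082801.

7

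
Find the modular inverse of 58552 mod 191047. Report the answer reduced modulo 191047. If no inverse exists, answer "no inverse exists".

5772

Run Euclid on (191047, 58552):
191047 = 3×58552 + 15391
58552 = 3×15391 + 12379
15391 = 1×12379 + 3012
12379 = 4×3012 + 331
3012 = 9×331 + 33
331 = 10×33 + 1
33 = 33×1 + 0
Since gcd(58552, 191047) = 1, back-substitute to write 1 as a combination:
1 = 331 − 10·33
1 = −10·3012 + 91·331
1 = 91·12379 − 374·3012
1 = −374·15391 + 465·12379
1 = 465·58552 − 1769·15391
1 = −1769·191047 + 5772·58552
So 58552·5772 ≡ 1 (mod 191047).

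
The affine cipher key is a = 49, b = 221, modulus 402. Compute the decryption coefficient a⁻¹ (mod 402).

361

gcd(402, 49) by repeated division:
402 = 8·49 + 10
49 = 4·10 + 9
10 = 1·9 + 1
9 = 9·1 + 0
The gcd is 1. Working backward:
1 = 10 − 9
1 = −49 + 5·10
1 = 5·402 − 41·49
Thus 49·(-41) ≡ 1 (mod 402); reducing, -41 mod 402 = 361.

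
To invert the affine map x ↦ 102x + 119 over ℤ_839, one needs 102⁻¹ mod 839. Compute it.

255

Run Euclid on (839, 102):
839 = 8*102 + 23
102 = 4*23 + 10
23 = 2*10 + 3
10 = 3*3 + 1
3 = 3*1 + 0
gcd = 1, so the inverse exists. Back-substitute:
1 = 10 − 3·3
1 = −3·23 + 7·10
1 = 7·102 − 31·23
1 = −31·839 + 255·102
So 102·255 ≡ 1 (mod 839).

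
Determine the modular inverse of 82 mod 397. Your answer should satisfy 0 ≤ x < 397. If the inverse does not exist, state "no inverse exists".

Run Euclid on (397, 82):
397 = 4×82 + 69
82 = 1×69 + 13
69 = 5×13 + 4
13 = 3×4 + 1
4 = 4×1 + 0
Since gcd(82, 397) = 1, back-substitute to write 1 as a combination:
1 = 13 − 3·4
1 = −3·69 + 16·13
1 = 16·82 − 19·69
1 = −19·397 + 92·82
So 82·92 ≡ 1 (mod 397).

92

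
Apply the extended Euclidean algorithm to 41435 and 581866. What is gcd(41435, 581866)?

1

Apply Euclid's algorithm to 581866 and 41435:
581866 = 14×41435 + 1776
41435 = 23×1776 + 587
1776 = 3×587 + 15
587 = 39×15 + 2
15 = 7×2 + 1
2 = 2×1 + 0
gcd(41435, 581866) = 1.
Back-substituting:
1 = 15 − 7·2
1 = −7·587 + 274·15
1 = 274·1776 − 829·587
1 = −829·41435 + 19341·1776
1 = 19341·581866 − 271603·41435
So 1 = (19341)·581866 + (-271603)·41435.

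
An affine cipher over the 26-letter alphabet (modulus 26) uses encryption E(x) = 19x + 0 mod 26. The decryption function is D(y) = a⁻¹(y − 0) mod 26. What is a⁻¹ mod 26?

11

Run Euclid on (26, 19):
26 = 1×19 + 7
19 = 2×7 + 5
7 = 1×5 + 2
5 = 2×2 + 1
2 = 2×1 + 0
Since gcd(19, 26) = 1, back-substitute to write 1 as a combination:
1 = 5 − 2·2
1 = −2·7 + 3·5
1 = 3·19 − 8·7
1 = −8·26 + 11·19
So 19·11 ≡ 1 (mod 26).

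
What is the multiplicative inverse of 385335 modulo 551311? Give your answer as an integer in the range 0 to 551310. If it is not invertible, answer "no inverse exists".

Run Euclid on (551311, 385335):
551311 = 1*385335 + 165976
385335 = 2*165976 + 53383
165976 = 3*53383 + 5827
53383 = 9*5827 + 940
5827 = 6*940 + 187
940 = 5*187 + 5
187 = 37*5 + 2
5 = 2*2 + 1
2 = 2*1 + 0
The gcd is 1. Working backward:
1 = 5 − 2·2
1 = −2·187 + 75·5
1 = 75·940 − 377·187
1 = −377·5827 + 2337·940
1 = 2337·53383 − 21410·5827
1 = −21410·165976 + 66567·53383
1 = 66567·385335 − 154544·165976
1 = −154544·551311 + 221111·385335
So 385335·221111 ≡ 1 (mod 551311).

221111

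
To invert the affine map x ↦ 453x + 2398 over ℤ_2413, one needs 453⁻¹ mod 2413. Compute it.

538

Apply the Euclidean algorithm to 2413 and 453:
2413 = 5·453 + 148
453 = 3·148 + 9
148 = 16·9 + 4
9 = 2·4 + 1
4 = 4·1 + 0
The gcd is 1. Working backward:
1 = 9 − 2·4
1 = −2·148 + 33·9
1 = 33·453 − 101·148
1 = −101·2413 + 538·453
So 453·538 ≡ 1 (mod 2413).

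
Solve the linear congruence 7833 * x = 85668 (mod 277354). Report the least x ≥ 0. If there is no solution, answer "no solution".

no solution

gcd(7833, 277354):
277354 = 35·7833 + 3199
7833 = 2·3199 + 1435
3199 = 2·1435 + 329
1435 = 4·329 + 119
329 = 2·119 + 91
119 = 1·91 + 28
91 = 3·28 + 7
28 = 4·7 + 0
gcd = 7, but 7 ∤ 85668, so the congruence has no solution.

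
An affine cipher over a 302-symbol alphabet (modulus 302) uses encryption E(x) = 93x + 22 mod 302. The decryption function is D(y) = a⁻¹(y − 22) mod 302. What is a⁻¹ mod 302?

gcd(302, 93) by repeated division:
302 = 3*93 + 23
93 = 4*23 + 1
23 = 23*1 + 0
gcd = 1, so the inverse exists. Back-substitute:
1 = 93 − 4·23
1 = −4·302 + 13·93
So 93·13 ≡ 1 (mod 302).

13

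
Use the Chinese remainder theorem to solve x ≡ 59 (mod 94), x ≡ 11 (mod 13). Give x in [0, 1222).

999

Write x = 59 + 94·k. Then 94·k ≡ 11 − 59 ≡ 4 (mod 13).
Need 94⁻¹ mod 13. Extended Euclid on (13, 3):
13 = 4*3 + 1
3 = 3*1 + 0
Back-substitute:
1 = 13 − 4·3
94⁻¹ ≡ 9 (mod 13), so k ≡ 9·4 ≡ 10 (mod 13).
x = 59 + 94·10 = 999.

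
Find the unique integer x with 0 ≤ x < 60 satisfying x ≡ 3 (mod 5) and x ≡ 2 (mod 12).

38

Write x = 3 + 5·k. Then 5·k ≡ 2 − 3 ≡ 11 (mod 12).
Need 5⁻¹ mod 12. Extended Euclid on (12, 5):
12 = 2×5 + 2
5 = 2×2 + 1
2 = 2×1 + 0
Back-substitute:
1 = 5 − 2·2
1 = −2·12 + 5·5
5⁻¹ ≡ 5 (mod 12), so k ≡ 5·11 ≡ 7 (mod 12).
x = 3 + 5·7 = 38.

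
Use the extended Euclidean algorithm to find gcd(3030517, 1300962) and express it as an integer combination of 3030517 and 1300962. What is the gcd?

1

Repeated division:
3030517 = 2*1300962 + 428593
1300962 = 3*428593 + 15183
428593 = 28*15183 + 3469
15183 = 4*3469 + 1307
3469 = 2*1307 + 855
1307 = 1*855 + 452
855 = 1*452 + 403
452 = 1*403 + 49
403 = 8*49 + 11
49 = 4*11 + 5
11 = 2*5 + 1
5 = 5*1 + 0
gcd(3030517, 1300962) = 1.
Back-substituting:
1 = 11 − 2·5
1 = −2·49 + 9·11
1 = 9·403 − 74·49
1 = −74·452 + 83·403
1 = 83·855 − 157·452
1 = −157·1307 + 240·855
1 = 240·3469 − 637·1307
1 = −637·15183 + 2788·3469
1 = 2788·428593 − 78701·15183
1 = −78701·1300962 + 238891·428593
1 = 238891·3030517 − 556483·1300962
So 1 = (238891)·3030517 + (-556483)·1300962.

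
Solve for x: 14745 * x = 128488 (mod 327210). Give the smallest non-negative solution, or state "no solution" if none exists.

no solution

gcd(14745, 327210):
327210 = 22·14745 + 2820
14745 = 5·2820 + 645
2820 = 4·645 + 240
645 = 2·240 + 165
240 = 1·165 + 75
165 = 2·75 + 15
75 = 5·15 + 0
gcd = 15, but 15 ∤ 128488, so the congruence has no solution.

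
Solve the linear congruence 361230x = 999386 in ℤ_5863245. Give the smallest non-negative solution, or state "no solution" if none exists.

gcd(361230, 5863245):
5863245 = 16×361230 + 83565
361230 = 4×83565 + 26970
83565 = 3×26970 + 2655
26970 = 10×2655 + 420
2655 = 6×420 + 135
420 = 3×135 + 15
135 = 9×15 + 0
gcd = 15, but 15 ∤ 999386, so the congruence has no solution.

no solution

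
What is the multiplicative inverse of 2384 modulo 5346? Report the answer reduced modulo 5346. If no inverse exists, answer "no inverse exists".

no inverse exists

Euclidean algorithm on 5346, 2384:
5346 = 2×2384 + 578
2384 = 4×578 + 72
578 = 8×72 + 2
72 = 36×2 + 0
Since gcd = 2 > 1, 2384 is not a unit mod 5346.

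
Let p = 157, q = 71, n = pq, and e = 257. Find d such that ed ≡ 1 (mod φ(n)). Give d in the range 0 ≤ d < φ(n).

8753

φ(n) = (p−1)(q−1) = 156·70 = 10920.
Need d with 257·d ≡ 1 (mod 10920). Apply the extended Euclidean algorithm:
10920 = 42×257 + 126
257 = 2×126 + 5
126 = 25×5 + 1
5 = 5×1 + 0
Back-substitute:
1 = 126 − 25·5
1 = −25·257 + 51·126
1 = 51·10920 − 2167·257
So 257·(-2167) ≡ 1 (mod 10920), hence d ≡ -2167 ≡ 8753 (mod 10920).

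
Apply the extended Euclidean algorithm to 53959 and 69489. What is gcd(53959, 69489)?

1

Euclidean algorithm:
69489 = 1×53959 + 15530
53959 = 3×15530 + 7369
15530 = 2×7369 + 792
7369 = 9×792 + 241
792 = 3×241 + 69
241 = 3×69 + 34
69 = 2×34 + 1
34 = 34×1 + 0
gcd(53959, 69489) = 1.
Express as a combination:
1 = 69 − 2·34
1 = −2·241 + 7·69
1 = 7·792 − 23·241
1 = −23·7369 + 214·792
1 = 214·15530 − 451·7369
1 = −451·53959 + 1567·15530
1 = 1567·69489 − 2018·53959
So 1 = (1567)·69489 + (-2018)·53959.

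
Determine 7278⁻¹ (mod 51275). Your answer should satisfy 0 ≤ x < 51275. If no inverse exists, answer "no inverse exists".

Run Euclid on (51275, 7278):
51275 = 7*7278 + 329
7278 = 22*329 + 40
329 = 8*40 + 9
40 = 4*9 + 4
9 = 2*4 + 1
4 = 4*1 + 0
gcd = 1, so the inverse exists. Back-substitute:
1 = 9 − 2·4
1 = −2·40 + 9·9
1 = 9·329 − 74·40
1 = −74·7278 + 1637·329
1 = 1637·51275 − 11533·7278
Thus 7278·(-11533) ≡ 1 (mod 51275); reducing, -11533 mod 51275 = 39742.

39742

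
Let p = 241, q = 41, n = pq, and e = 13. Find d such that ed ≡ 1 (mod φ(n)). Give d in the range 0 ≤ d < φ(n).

1477

φ(n) = (p−1)(q−1) = 240·40 = 9600.
Need d with 13·d ≡ 1 (mod 9600). Apply the extended Euclidean algorithm:
9600 = 738*13 + 6
13 = 2*6 + 1
6 = 6*1 + 0
Back-substitute:
1 = 13 − 2·6
1 = −2·9600 + 1477·13
So 13·1477 ≡ 1 (mod 9600), hence d = 1477.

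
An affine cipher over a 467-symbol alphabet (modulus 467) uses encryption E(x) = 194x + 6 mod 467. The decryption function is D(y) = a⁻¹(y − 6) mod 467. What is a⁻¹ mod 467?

Apply the Euclidean algorithm to 467 and 194:
467 = 2*194 + 79
194 = 2*79 + 36
79 = 2*36 + 7
36 = 5*7 + 1
7 = 7*1 + 0
The gcd is 1. Working backward:
1 = 36 − 5·7
1 = −5·79 + 11·36
1 = 11·194 − 27·79
1 = −27·467 + 65·194
So 194·65 ≡ 1 (mod 467).

65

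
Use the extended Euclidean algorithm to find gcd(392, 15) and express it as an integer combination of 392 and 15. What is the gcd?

1

Euclidean algorithm:
392 = 26·15 + 2
15 = 7·2 + 1
2 = 2·1 + 0
gcd(392, 15) = 1.
Express as a combination:
1 = 15 − 7·2
1 = −7·392 + 183·15
So 1 = (-7)·392 + (183)·15.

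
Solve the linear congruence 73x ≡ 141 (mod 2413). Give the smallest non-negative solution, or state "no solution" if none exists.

First find gcd(73, 2413):
2413 = 33*73 + 4
73 = 18*4 + 1
4 = 4*1 + 0
gcd = 1, so a unique solution mod 2413 exists.
Back-substitute for the Bézout coefficients:
1 = 73 − 18·4
1 = −18·2413 + 595·73
So 73·(595) ≡ 1 (mod 2413), giving 73⁻¹ ≡ 595.
x ≡ 73⁻¹·141 ≡ 595·141 ≡ 1853 (mod 2413).

1853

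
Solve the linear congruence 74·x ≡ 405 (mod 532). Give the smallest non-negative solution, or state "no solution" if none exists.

gcd(74, 532):
532 = 7*74 + 14
74 = 5*14 + 4
14 = 3*4 + 2
4 = 2*2 + 0
gcd = 2, but 2 ∤ 405, so the congruence has no solution.

no solution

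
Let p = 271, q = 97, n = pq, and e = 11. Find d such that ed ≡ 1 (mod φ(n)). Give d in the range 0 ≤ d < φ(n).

18851

φ(n) = (p−1)(q−1) = 270·96 = 25920.
Need d with 11·d ≡ 1 (mod 25920). Apply the extended Euclidean algorithm:
25920 = 2356*11 + 4
11 = 2*4 + 3
4 = 1*3 + 1
3 = 3*1 + 0
Back-substitute:
1 = 4 − 3
1 = −11 + 3·4
1 = 3·25920 − 7069·11
So 11·(-7069) ≡ 1 (mod 25920), hence d ≡ -7069 ≡ 18851 (mod 25920).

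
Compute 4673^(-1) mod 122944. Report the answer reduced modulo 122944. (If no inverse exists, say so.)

Apply the Euclidean algorithm to 122944 and 4673:
122944 = 26*4673 + 1446
4673 = 3*1446 + 335
1446 = 4*335 + 106
335 = 3*106 + 17
106 = 6*17 + 4
17 = 4*4 + 1
4 = 4*1 + 0
The gcd is 1. Working backward:
1 = 17 − 4·4
1 = −4·106 + 25·17
1 = 25·335 − 79·106
1 = −79·1446 + 341·335
1 = 341·4673 − 1102·1446
1 = −1102·122944 + 28993·4673
So 4673·28993 ≡ 1 (mod 122944).

28993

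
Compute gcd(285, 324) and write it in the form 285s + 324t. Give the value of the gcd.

3

Repeated division:
324 = 1×285 + 39
285 = 7×39 + 12
39 = 3×12 + 3
12 = 4×3 + 0
gcd(285, 324) = 3.
Working backward:
3 = 39 − 3·12
3 = −3·285 + 22·39
3 = 22·324 − 25·285
So 3 = (22)·324 + (-25)·285.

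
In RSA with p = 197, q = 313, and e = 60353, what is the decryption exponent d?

φ(n) = (p−1)(q−1) = 196·312 = 61152.
Need d with 60353·d ≡ 1 (mod 61152). Apply the extended Euclidean algorithm:
61152 = 1·60353 + 799
60353 = 75·799 + 428
799 = 1·428 + 371
428 = 1·371 + 57
371 = 6·57 + 29
57 = 1·29 + 28
29 = 1·28 + 1
28 = 28·1 + 0
Back-substitute:
1 = 29 − 28
1 = −57 + 2·29
1 = 2·371 − 13·57
1 = −13·428 + 15·371
1 = 15·799 − 28·428
1 = −28·60353 + 2115·799
1 = 2115·61152 − 2143·60353
So 60353·(-2143) ≡ 1 (mod 61152), hence d ≡ -2143 ≡ 59009 (mod 61152).

59009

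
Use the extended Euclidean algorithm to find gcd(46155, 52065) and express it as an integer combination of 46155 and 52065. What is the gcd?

Euclidean algorithm:
52065 = 1*46155 + 5910
46155 = 7*5910 + 4785
5910 = 1*4785 + 1125
4785 = 4*1125 + 285
1125 = 3*285 + 270
285 = 1*270 + 15
270 = 18*15 + 0
gcd(46155, 52065) = 15.
Back-substituting:
15 = 285 − 270
15 = −1125 + 4·285
15 = 4·4785 − 17·1125
15 = −17·5910 + 21·4785
15 = 21·46155 − 164·5910
15 = −164·52065 + 185·46155
So 15 = (-164)·52065 + (185)·46155.

15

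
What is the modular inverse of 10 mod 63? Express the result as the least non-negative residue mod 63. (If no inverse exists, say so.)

gcd(63, 10) by repeated division:
63 = 6*10 + 3
10 = 3*3 + 1
3 = 3*1 + 0
gcd = 1, so the inverse exists. Back-substitute:
1 = 10 − 3·3
1 = −3·63 + 19·10
So 10·19 ≡ 1 (mod 63).

19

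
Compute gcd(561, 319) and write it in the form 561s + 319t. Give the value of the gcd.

Apply Euclid's algorithm to 561 and 319:
561 = 1×319 + 242
319 = 1×242 + 77
242 = 3×77 + 11
77 = 7×11 + 0
gcd(561, 319) = 11.
Back-substituting:
11 = 242 − 3·77
11 = −3·319 + 4·242
11 = 4·561 − 7·319
So 11 = (4)·561 + (-7)·319.

11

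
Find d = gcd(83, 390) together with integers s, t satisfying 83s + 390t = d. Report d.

1

Euclidean algorithm:
390 = 4*83 + 58
83 = 1*58 + 25
58 = 2*25 + 8
25 = 3*8 + 1
8 = 8*1 + 0
gcd(83, 390) = 1.
Express as a combination:
1 = 25 − 3·8
1 = −3·58 + 7·25
1 = 7·83 − 10·58
1 = −10·390 + 47·83
So 1 = (-10)·390 + (47)·83.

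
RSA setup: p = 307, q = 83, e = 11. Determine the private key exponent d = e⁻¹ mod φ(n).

22811

φ(n) = (p−1)(q−1) = 306·82 = 25092.
Need d with 11·d ≡ 1 (mod 25092). Apply the extended Euclidean algorithm:
25092 = 2281×11 + 1
11 = 11×1 + 0
Back-substitute:
1 = 25092 − 2281·11
So 11·(-2281) ≡ 1 (mod 25092), hence d ≡ -2281 ≡ 22811 (mod 25092).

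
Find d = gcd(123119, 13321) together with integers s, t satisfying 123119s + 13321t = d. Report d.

1

Repeated division:
123119 = 9*13321 + 3230
13321 = 4*3230 + 401
3230 = 8*401 + 22
401 = 18*22 + 5
22 = 4*5 + 2
5 = 2*2 + 1
2 = 2*1 + 0
gcd(123119, 13321) = 1.
Express as a combination:
1 = 5 − 2·2
1 = −2·22 + 9·5
1 = 9·401 − 164·22
1 = −164·3230 + 1321·401
1 = 1321·13321 − 5448·3230
1 = −5448·123119 + 50353·13321
So 1 = (-5448)·123119 + (50353)·13321.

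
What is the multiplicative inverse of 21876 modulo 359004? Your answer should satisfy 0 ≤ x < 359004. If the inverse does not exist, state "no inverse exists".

no inverse exists

Compute gcd(21876, 359004):
359004 = 16*21876 + 8988
21876 = 2*8988 + 3900
8988 = 2*3900 + 1188
3900 = 3*1188 + 336
1188 = 3*336 + 180
336 = 1*180 + 156
180 = 1*156 + 24
156 = 6*24 + 12
24 = 2*12 + 0
Since gcd = 12 > 1, 21876 is not a unit mod 359004.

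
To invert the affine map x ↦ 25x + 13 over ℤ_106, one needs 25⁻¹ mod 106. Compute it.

Apply the Euclidean algorithm to 106 and 25:
106 = 4×25 + 6
25 = 4×6 + 1
6 = 6×1 + 0
gcd = 1, so the inverse exists. Back-substitute:
1 = 25 − 4·6
1 = −4·106 + 17·25
So 25·17 ≡ 1 (mod 106).

17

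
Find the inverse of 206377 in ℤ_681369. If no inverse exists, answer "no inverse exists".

gcd(681369, 206377) by repeated division:
681369 = 3×206377 + 62238
206377 = 3×62238 + 19663
62238 = 3×19663 + 3249
19663 = 6×3249 + 169
3249 = 19×169 + 38
169 = 4×38 + 17
38 = 2×17 + 4
17 = 4×4 + 1
4 = 4×1 + 0
gcd = 1, so the inverse exists. Back-substitute:
1 = 17 − 4·4
1 = −4·38 + 9·17
1 = 9·169 − 40·38
1 = −40·3249 + 769·169
1 = 769·19663 − 4654·3249
1 = −4654·62238 + 14731·19663
1 = 14731·206377 − 48847·62238
1 = −48847·681369 + 161272·206377
So 206377·161272 ≡ 1 (mod 681369).

161272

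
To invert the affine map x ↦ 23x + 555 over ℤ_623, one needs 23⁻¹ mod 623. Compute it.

298

Run Euclid on (623, 23):
623 = 27·23 + 2
23 = 11·2 + 1
2 = 2·1 + 0
Since gcd(23, 623) = 1, back-substitute to write 1 as a combination:
1 = 23 − 11·2
1 = −11·623 + 298·23
So 23·298 ≡ 1 (mod 623).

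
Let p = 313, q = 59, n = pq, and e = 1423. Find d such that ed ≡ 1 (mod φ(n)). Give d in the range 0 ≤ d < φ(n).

φ(n) = (p−1)(q−1) = 312·58 = 18096.
Need d with 1423·d ≡ 1 (mod 18096). Apply the extended Euclidean algorithm:
18096 = 12·1423 + 1020
1423 = 1·1020 + 403
1020 = 2·403 + 214
403 = 1·214 + 189
214 = 1·189 + 25
189 = 7·25 + 14
25 = 1·14 + 11
14 = 1·11 + 3
11 = 3·3 + 2
3 = 1·2 + 1
2 = 2·1 + 0
Back-substitute:
1 = 3 − 2
1 = −11 + 4·3
1 = 4·14 − 5·11
1 = −5·25 + 9·14
1 = 9·189 − 68·25
1 = −68·214 + 77·189
1 = 77·403 − 145·214
1 = −145·1020 + 367·403
1 = 367·1423 − 512·1020
1 = −512·18096 + 6511·1423
So 1423·6511 ≡ 1 (mod 18096), hence d = 6511.

6511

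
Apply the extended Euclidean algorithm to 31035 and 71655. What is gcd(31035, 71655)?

Apply Euclid's algorithm to 71655 and 31035:
71655 = 2*31035 + 9585
31035 = 3*9585 + 2280
9585 = 4*2280 + 465
2280 = 4*465 + 420
465 = 1*420 + 45
420 = 9*45 + 15
45 = 3*15 + 0
gcd(31035, 71655) = 15.
Back-substituting:
15 = 420 − 9·45
15 = −9·465 + 10·420
15 = 10·2280 − 49·465
15 = −49·9585 + 206·2280
15 = 206·31035 − 667·9585
15 = −667·71655 + 1540·31035
So 15 = (-667)·71655 + (1540)·31035.

15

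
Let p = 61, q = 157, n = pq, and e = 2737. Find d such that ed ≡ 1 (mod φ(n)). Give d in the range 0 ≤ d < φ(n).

φ(n) = (p−1)(q−1) = 60·156 = 9360.
Need d with 2737·d ≡ 1 (mod 9360). Apply the extended Euclidean algorithm:
9360 = 3×2737 + 1149
2737 = 2×1149 + 439
1149 = 2×439 + 271
439 = 1×271 + 168
271 = 1×168 + 103
168 = 1×103 + 65
103 = 1×65 + 38
65 = 1×38 + 27
38 = 1×27 + 11
27 = 2×11 + 5
11 = 2×5 + 1
5 = 5×1 + 0
Back-substitute:
1 = 11 − 2·5
1 = −2·27 + 5·11
1 = 5·38 − 7·27
1 = −7·65 + 12·38
1 = 12·103 − 19·65
1 = −19·168 + 31·103
1 = 31·271 − 50·168
1 = −50·439 + 81·271
1 = 81·1149 − 212·439
1 = −212·2737 + 505·1149
1 = 505·9360 − 1727·2737
So 2737·(-1727) ≡ 1 (mod 9360), hence d ≡ -1727 ≡ 7633 (mod 9360).

7633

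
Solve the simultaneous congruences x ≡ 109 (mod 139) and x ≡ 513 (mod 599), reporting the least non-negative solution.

Write x = 109 + 139·k. Then 139·k ≡ 513 − 109 ≡ 404 (mod 599).
Need 139⁻¹ mod 599. Extended Euclid on (599, 139):
599 = 4·139 + 43
139 = 3·43 + 10
43 = 4·10 + 3
10 = 3·3 + 1
3 = 3·1 + 0
Back-substitute:
1 = 10 − 3·3
1 = −3·43 + 13·10
1 = 13·139 − 42·43
1 = −42·599 + 181·139
139⁻¹ ≡ 181 (mod 599), so k ≡ 181·404 ≡ 46 (mod 599).
x = 109 + 139·46 = 6503.

6503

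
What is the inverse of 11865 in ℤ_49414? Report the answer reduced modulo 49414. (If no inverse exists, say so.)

Apply the Euclidean algorithm to 49414 and 11865:
49414 = 4*11865 + 1954
11865 = 6*1954 + 141
1954 = 13*141 + 121
141 = 1*121 + 20
121 = 6*20 + 1
20 = 20*1 + 0
The gcd is 1. Working backward:
1 = 121 − 6·20
1 = −6·141 + 7·121
1 = 7·1954 − 97·141
1 = −97·11865 + 589·1954
1 = 589·49414 − 2453·11865
So 11865·(-2453) ≡ 1 (mod 49414), and -2453 ≡ 46961 (mod 49414).

46961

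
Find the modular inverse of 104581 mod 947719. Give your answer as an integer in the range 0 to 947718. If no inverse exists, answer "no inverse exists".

720062

Apply the Euclidean algorithm to 947719 and 104581:
947719 = 9*104581 + 6490
104581 = 16*6490 + 741
6490 = 8*741 + 562
741 = 1*562 + 179
562 = 3*179 + 25
179 = 7*25 + 4
25 = 6*4 + 1
4 = 4*1 + 0
The gcd is 1. Working backward:
1 = 25 − 6·4
1 = −6·179 + 43·25
1 = 43·562 − 135·179
1 = −135·741 + 178·562
1 = 178·6490 − 1559·741
1 = −1559·104581 + 25122·6490
1 = 25122·947719 − 227657·104581
Hence 104581⁻¹ ≡ -227657 ≡ 720062 (mod 947719).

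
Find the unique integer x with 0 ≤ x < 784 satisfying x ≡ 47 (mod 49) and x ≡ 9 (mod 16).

Write x = 47 + 49·k. Then 49·k ≡ 9 − 47 ≡ 10 (mod 16).
Need 49⁻¹ mod 16. Extended Euclid on (16, 1):
16 = 16*1 + 0
49⁻¹ ≡ 1 (mod 16), so k ≡ 1·10 ≡ 10 (mod 16).
x = 47 + 49·10 = 537.

537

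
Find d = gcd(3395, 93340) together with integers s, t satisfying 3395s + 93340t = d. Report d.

5

Apply Euclid's algorithm to 93340 and 3395:
93340 = 27*3395 + 1675
3395 = 2*1675 + 45
1675 = 37*45 + 10
45 = 4*10 + 5
10 = 2*5 + 0
gcd(3395, 93340) = 5.
Back-substituting:
5 = 45 − 4·10
5 = −4·1675 + 149·45
5 = 149·3395 − 302·1675
5 = −302·93340 + 8303·3395
So 5 = (-302)·93340 + (8303)·3395.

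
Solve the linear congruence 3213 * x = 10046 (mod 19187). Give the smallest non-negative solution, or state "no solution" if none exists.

gcd(3213, 19187):
19187 = 5×3213 + 3122
3213 = 1×3122 + 91
3122 = 34×91 + 28
91 = 3×28 + 7
28 = 4×7 + 0
gcd = 7, but 7 ∤ 10046, so the congruence has no solution.

no solution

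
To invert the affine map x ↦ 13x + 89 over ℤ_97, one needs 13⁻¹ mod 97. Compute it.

Extended Euclidean algorithm:
97 = 7×13 + 6
13 = 2×6 + 1
6 = 6×1 + 0
Since gcd(13, 97) = 1, back-substitute to write 1 as a combination:
1 = 13 − 2·6
1 = −2·97 + 15·13
So 13·15 ≡ 1 (mod 97).

15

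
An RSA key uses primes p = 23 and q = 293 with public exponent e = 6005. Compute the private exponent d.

3189

φ(n) = (p−1)(q−1) = 22·292 = 6424.
Need d with 6005·d ≡ 1 (mod 6424). Apply the extended Euclidean algorithm:
6424 = 1·6005 + 419
6005 = 14·419 + 139
419 = 3·139 + 2
139 = 69·2 + 1
2 = 2·1 + 0
Back-substitute:
1 = 139 − 69·2
1 = −69·419 + 208·139
1 = 208·6005 − 2981·419
1 = −2981·6424 + 3189·6005
So 6005·3189 ≡ 1 (mod 6424), hence d = 3189.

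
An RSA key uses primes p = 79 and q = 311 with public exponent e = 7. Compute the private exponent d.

φ(n) = (p−1)(q−1) = 78·310 = 24180.
Need d with 7·d ≡ 1 (mod 24180). Apply the extended Euclidean algorithm:
24180 = 3454·7 + 2
7 = 3·2 + 1
2 = 2·1 + 0
Back-substitute:
1 = 7 − 3·2
1 = −3·24180 + 10363·7
So 7·10363 ≡ 1 (mod 24180), hence d = 10363.

10363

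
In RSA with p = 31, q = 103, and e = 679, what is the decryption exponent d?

1699

φ(n) = (p−1)(q−1) = 30·102 = 3060.
Need d with 679·d ≡ 1 (mod 3060). Apply the extended Euclidean algorithm:
3060 = 4·679 + 344
679 = 1·344 + 335
344 = 1·335 + 9
335 = 37·9 + 2
9 = 4·2 + 1
2 = 2·1 + 0
Back-substitute:
1 = 9 − 4·2
1 = −4·335 + 149·9
1 = 149·344 − 153·335
1 = −153·679 + 302·344
1 = 302·3060 − 1361·679
So 679·(-1361) ≡ 1 (mod 3060), hence d ≡ -1361 ≡ 1699 (mod 3060).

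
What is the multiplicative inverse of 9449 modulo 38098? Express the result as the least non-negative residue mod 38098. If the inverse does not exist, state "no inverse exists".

Apply the Euclidean algorithm to 38098 and 9449:
38098 = 4*9449 + 302
9449 = 31*302 + 87
302 = 3*87 + 41
87 = 2*41 + 5
41 = 8*5 + 1
5 = 5*1 + 0
gcd = 1, so the inverse exists. Back-substitute:
1 = 41 − 8·5
1 = −8·87 + 17·41
1 = 17·302 − 59·87
1 = −59·9449 + 1846·302
1 = 1846·38098 − 7443·9449
Hence 9449⁻¹ ≡ -7443 ≡ 30655 (mod 38098).

30655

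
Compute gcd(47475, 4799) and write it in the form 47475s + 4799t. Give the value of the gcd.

1

Euclidean algorithm:
47475 = 9×4799 + 4284
4799 = 1×4284 + 515
4284 = 8×515 + 164
515 = 3×164 + 23
164 = 7×23 + 3
23 = 7×3 + 2
3 = 1×2 + 1
2 = 2×1 + 0
gcd(47475, 4799) = 1.
Express as a combination:
1 = 3 − 2
1 = −23 + 8·3
1 = 8·164 − 57·23
1 = −57·515 + 179·164
1 = 179·4284 − 1489·515
1 = −1489·4799 + 1668·4284
1 = 1668·47475 − 16501·4799
So 1 = (1668)·47475 + (-16501)·4799.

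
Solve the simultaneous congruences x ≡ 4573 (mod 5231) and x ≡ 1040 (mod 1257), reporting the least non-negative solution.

Write x = 4573 + 5231·k. Then 5231·k ≡ 1040 − 4573 ≡ 238 (mod 1257).
Need 5231⁻¹ mod 1257. Extended Euclid on (1257, 203):
1257 = 6·203 + 39
203 = 5·39 + 8
39 = 4·8 + 7
8 = 1·7 + 1
7 = 7·1 + 0
Back-substitute:
1 = 8 − 7
1 = −39 + 5·8
1 = 5·203 − 26·39
1 = −26·1257 + 161·203
5231⁻¹ ≡ 161 (mod 1257), so k ≡ 161·238 ≡ 608 (mod 1257).
x = 4573 + 5231·608 = 3185021.

3185021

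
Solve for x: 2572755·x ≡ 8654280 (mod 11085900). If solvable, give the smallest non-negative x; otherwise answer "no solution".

368036

First find gcd(2572755, 11085900):
11085900 = 4*2572755 + 794880
2572755 = 3*794880 + 188115
794880 = 4*188115 + 42420
188115 = 4*42420 + 18435
42420 = 2*18435 + 5550
18435 = 3*5550 + 1785
5550 = 3*1785 + 195
1785 = 9*195 + 30
195 = 6*30 + 15
30 = 2*15 + 0
gcd = 15 and 15 | 8654280, so solutions exist. Divide through by 15: 171517x ≡ 576952 (mod 739060).
Now find 171517⁻¹ mod 739060:
739060 = 4·171517 + 52992
171517 = 3·52992 + 12541
52992 = 4·12541 + 2828
12541 = 4·2828 + 1229
2828 = 2·1229 + 370
1229 = 3·370 + 119
370 = 3·119 + 13
119 = 9·13 + 2
13 = 6·2 + 1
2 = 2·1 + 0
Back-substitute:
1 = 13 − 6·2
1 = −6·119 + 55·13
1 = 55·370 − 171·119
1 = −171·1229 + 568·370
1 = 568·2828 − 1307·1229
1 = −1307·12541 + 5796·2828
1 = 5796·52992 − 24491·12541
1 = −24491·171517 + 79269·52992
1 = 79269·739060 − 341567·171517
So 171517·(-341567) ≡ 1 (mod 739060), i.e. 171517⁻¹ ≡ 397493.
Then x ≡ 397493·576952 ≡ 368036 (mod 739060); the smallest non-negative solution is x = 368036.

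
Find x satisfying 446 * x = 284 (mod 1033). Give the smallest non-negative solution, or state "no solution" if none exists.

311

First find gcd(446, 1033):
1033 = 2·446 + 141
446 = 3·141 + 23
141 = 6·23 + 3
23 = 7·3 + 2
3 = 1·2 + 1
2 = 2·1 + 0
gcd = 1, so a unique solution mod 1033 exists.
Back-substitute for the Bézout coefficients:
1 = 3 − 2
1 = −23 + 8·3
1 = 8·141 − 49·23
1 = −49·446 + 155·141
1 = 155·1033 − 359·446
So 446·(-359) ≡ 1 (mod 1033), giving 446⁻¹ ≡ 674.
x ≡ 446⁻¹·284 ≡ 674·284 ≡ 311 (mod 1033).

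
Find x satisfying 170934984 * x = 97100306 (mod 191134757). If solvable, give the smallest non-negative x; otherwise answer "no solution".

no solution

gcd(170934984, 191134757):
191134757 = 1·170934984 + 20199773
170934984 = 8·20199773 + 9336800
20199773 = 2·9336800 + 1526173
9336800 = 6·1526173 + 179762
1526173 = 8·179762 + 88077
179762 = 2·88077 + 3608
88077 = 24·3608 + 1485
3608 = 2·1485 + 638
1485 = 2·638 + 209
638 = 3·209 + 11
209 = 19·11 + 0
gcd = 11, but 11 ∤ 97100306, so the congruence has no solution.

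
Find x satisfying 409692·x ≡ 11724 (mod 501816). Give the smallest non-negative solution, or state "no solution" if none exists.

First find gcd(409692, 501816):
501816 = 1×409692 + 92124
409692 = 4×92124 + 41196
92124 = 2×41196 + 9732
41196 = 4×9732 + 2268
9732 = 4×2268 + 660
2268 = 3×660 + 288
660 = 2×288 + 84
288 = 3×84 + 36
84 = 2×36 + 12
36 = 3×12 + 0
gcd = 12 and 12 | 11724, so solutions exist. Divide through by 12: 34141x ≡ 977 (mod 41818).
Now find 34141⁻¹ mod 41818:
41818 = 1×34141 + 7677
34141 = 4×7677 + 3433
7677 = 2×3433 + 811
3433 = 4×811 + 189
811 = 4×189 + 55
189 = 3×55 + 24
55 = 2×24 + 7
24 = 3×7 + 3
7 = 2×3 + 1
3 = 3×1 + 0
Back-substitute:
1 = 7 − 2·3
1 = −2·24 + 7·7
1 = 7·55 − 16·24
1 = −16·189 + 55·55
1 = 55·811 − 236·189
1 = −236·3433 + 999·811
1 = 999·7677 − 2234·3433
1 = −2234·34141 + 9935·7677
1 = 9935·41818 − 12169·34141
So 34141·(-12169) ≡ 1 (mod 41818), i.e. 34141⁻¹ ≡ 29649.
Then x ≡ 29649·977 ≡ 29017 (mod 41818); the smallest non-negative solution is x = 29017.

29017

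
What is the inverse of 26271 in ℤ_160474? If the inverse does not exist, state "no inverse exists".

122553

Run Euclid on (160474, 26271):
160474 = 6*26271 + 2848
26271 = 9*2848 + 639
2848 = 4*639 + 292
639 = 2*292 + 55
292 = 5*55 + 17
55 = 3*17 + 4
17 = 4*4 + 1
4 = 4*1 + 0
The gcd is 1. Working backward:
1 = 17 − 4·4
1 = −4·55 + 13·17
1 = 13·292 − 69·55
1 = −69·639 + 151·292
1 = 151·2848 − 673·639
1 = −673·26271 + 6208·2848
1 = 6208·160474 − 37921·26271
Hence 26271⁻¹ ≡ -37921 ≡ 122553 (mod 160474).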